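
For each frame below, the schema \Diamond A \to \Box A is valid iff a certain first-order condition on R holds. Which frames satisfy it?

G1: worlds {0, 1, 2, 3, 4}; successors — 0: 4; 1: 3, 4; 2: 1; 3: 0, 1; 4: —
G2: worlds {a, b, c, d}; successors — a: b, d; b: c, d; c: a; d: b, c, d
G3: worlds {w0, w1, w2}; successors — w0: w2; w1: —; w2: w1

G3

This is the axiom for partial functionality; its first-order frame correspondent is \forall x \forall y \forall z (Rxy \wedge Rxz \to y = z).
G1: fails — 1 sees both 3 and 4.
G2: fails — a sees both b and d.
G3: condition met.
Valid on: G3.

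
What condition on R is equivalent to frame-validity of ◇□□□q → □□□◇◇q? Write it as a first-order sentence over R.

This is a Sahlqvist (Geach-type) schema ◇^1□^3q → □^3◇^2q.
Minimal-valuation argument: fix x; take any y with xR^1y and any z with xR^3z. Set V(q) to the set of worlds R-reachable from y in exactly 3 steps. Then □^3q holds at y, so the antecedent holds at x; validity forces ◇^2q at z, giving a w with zR^2w and yR^3w.
First-order correspondent: ∀x ∀y ∀z ((xRy ∧ xR³z) → ∃w (yR³w ∧ zR²w)).

∀x ∀y ∀z ((xRy ∧ xR³z) → ∃w (yR³w ∧ zR²w))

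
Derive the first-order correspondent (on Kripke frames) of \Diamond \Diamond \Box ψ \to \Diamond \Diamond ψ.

This is a Sahlqvist (Geach-type) schema ◇^2□^1ψ → □^0◇^2ψ.
Minimal-valuation argument: fix x; take any y with xR^2y and any z with xR^0z. Set V(ψ) to the set of worlds R-reachable from y in exactly 1 step. Then □^1ψ holds at y, so the antecedent holds at x; validity forces ◇^2ψ at z, giving a w with zR^2w and yR^1w.
First-order correspondent: \forall x \forall y (x R^2 y \to \exists w (yRw \wedge x R^2 w)).

\forall x \forall y (x R^2 y \to \exists w (yRw \wedge x R^2 w))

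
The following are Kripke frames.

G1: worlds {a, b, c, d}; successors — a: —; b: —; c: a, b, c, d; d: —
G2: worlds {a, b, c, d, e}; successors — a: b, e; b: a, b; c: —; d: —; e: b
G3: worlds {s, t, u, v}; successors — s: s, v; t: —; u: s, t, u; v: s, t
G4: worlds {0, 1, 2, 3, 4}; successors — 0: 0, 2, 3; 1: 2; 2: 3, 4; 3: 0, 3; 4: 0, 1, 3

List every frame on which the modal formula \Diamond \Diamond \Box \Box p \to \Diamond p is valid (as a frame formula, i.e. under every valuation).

The schema corresponds to a generalized confluence (Geach) condition: \forall x \forall y (x R^2 y \to \exists w (y R^2 w \wedge xRw)).
G1: fails — cR²a but no w with aR²w and cRw.
G2: holds.
G3: fails — sR²t but no w with tR²w and sRw.
G4: holds.
Valid on: G2, G4.

G2, G4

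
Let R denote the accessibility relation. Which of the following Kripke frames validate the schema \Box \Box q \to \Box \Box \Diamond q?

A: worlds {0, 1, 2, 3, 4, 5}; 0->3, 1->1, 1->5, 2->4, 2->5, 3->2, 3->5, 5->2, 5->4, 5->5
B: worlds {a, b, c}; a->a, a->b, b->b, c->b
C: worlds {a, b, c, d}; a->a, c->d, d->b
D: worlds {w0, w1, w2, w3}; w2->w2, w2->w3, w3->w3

The schema corresponds to a generalized confluence (Geach) condition: \forall x \forall z (x R^2 z \to \exists w (x R^2 w \wedge zRw)).
A: fails — 1R²4 but no w with 1R²w and 4Rw.
B: ✓.
C: fails — cR²b but no w with cR²w and bRw.
D: ✓.

B, D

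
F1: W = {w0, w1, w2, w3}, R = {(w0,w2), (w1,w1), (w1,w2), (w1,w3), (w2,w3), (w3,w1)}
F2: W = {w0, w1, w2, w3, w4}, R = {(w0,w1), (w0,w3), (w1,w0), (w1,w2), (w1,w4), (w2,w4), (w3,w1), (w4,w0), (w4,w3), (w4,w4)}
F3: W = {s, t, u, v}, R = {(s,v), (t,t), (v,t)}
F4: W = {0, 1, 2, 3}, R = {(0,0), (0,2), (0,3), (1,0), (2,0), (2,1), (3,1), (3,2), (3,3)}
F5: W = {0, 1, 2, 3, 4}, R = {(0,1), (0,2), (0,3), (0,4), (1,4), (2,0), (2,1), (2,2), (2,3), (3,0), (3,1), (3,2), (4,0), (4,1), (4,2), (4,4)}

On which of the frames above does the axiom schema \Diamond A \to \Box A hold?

Frame correspondent (Sahlqvist): \forall x \forall y \forall z (Rxy \wedge Rxz \to y = z) — i.e. partial functionality.
F1: fails — w1 sees both w1 and w2.
F2: fails — w0 sees both w1 and w3.
F3: satisfies the condition.
F4: fails — 0 sees both 0 and 2.
F5: fails — 0 sees both 1 and 2.
Valid on: F3.

F3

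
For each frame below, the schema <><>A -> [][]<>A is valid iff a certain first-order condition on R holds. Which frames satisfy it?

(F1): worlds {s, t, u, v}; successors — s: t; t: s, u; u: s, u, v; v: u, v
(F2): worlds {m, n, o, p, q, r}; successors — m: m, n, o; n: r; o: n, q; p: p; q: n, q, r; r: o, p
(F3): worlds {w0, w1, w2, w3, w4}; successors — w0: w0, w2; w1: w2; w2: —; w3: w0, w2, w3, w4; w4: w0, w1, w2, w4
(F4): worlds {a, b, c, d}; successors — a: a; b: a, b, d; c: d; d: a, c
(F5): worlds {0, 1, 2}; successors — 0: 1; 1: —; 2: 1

(F5)

The schema corresponds to a generalized confluence (Geach) condition: forall x forall y forall z ((x R^2 y & x R^2 z) -> exists w (y = w & zRw)).
(F1): fails — sR²s, sR²s but no w with s=w and sRw.
(F2): fails — mR²m, mR²n but no w with m=w and nRw.
(F3): fails — w0R²w0, w0R²w2 but no w with w0=w and w2Rw.
(F4): fails — bR²a, bR²c but no w with a=w and cRw.
(F5): ✓.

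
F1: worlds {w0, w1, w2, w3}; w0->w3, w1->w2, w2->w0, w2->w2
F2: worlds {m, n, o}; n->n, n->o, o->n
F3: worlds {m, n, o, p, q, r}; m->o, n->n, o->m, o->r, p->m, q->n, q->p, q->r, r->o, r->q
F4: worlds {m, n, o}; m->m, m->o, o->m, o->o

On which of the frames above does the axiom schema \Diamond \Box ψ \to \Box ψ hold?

This is the axiom for the Euclidean property; its first-order frame correspondent is \forall x \forall y \forall z (Rxy \wedge Rxz \to Ryz).
F1: fails — Rw0w3 and Rw0w3 but not Rw3w3.
F2: fails — Rno and Rno but not Roo.
F3: fails — Rmo and Rmo but not Roo.
F4: condition met.

F4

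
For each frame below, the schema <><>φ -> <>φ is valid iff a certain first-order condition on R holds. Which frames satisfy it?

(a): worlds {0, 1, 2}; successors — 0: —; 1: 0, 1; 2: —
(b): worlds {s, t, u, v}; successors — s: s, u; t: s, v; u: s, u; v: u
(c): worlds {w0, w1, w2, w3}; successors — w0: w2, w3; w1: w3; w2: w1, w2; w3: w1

This is the axiom for a generalized confluence (Geach) condition; its first-order frame correspondent is forall x forall y (x R^2 y -> exists w (y = w & xRw)).
(a): holds.
(b): fails — tR²u but no w with u=w and tRw.
(c): fails — w0R²w1 but no w with w1=w and w0Rw.

(a)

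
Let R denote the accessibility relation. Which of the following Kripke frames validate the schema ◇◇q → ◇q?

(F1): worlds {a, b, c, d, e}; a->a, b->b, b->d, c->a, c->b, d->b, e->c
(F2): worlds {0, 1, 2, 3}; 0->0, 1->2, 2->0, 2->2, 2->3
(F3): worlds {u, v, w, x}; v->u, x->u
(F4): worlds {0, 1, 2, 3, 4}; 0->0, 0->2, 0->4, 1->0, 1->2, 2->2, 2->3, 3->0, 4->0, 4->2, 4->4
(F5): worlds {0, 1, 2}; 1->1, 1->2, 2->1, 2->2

Frame correspondent (Sahlqvist): ∀x ∀y ∀z (Rxy ∧ Ryz → Rxz) — i.e. transitivity.
(F1): fails — Rec and Rcb but not Reb.
(F2): fails — R12 and R23 but not R13.
(F3): satisfies the condition.
(F4): fails — R10 and R04 but not R14.
(F5): satisfies the condition.

(F3), (F5)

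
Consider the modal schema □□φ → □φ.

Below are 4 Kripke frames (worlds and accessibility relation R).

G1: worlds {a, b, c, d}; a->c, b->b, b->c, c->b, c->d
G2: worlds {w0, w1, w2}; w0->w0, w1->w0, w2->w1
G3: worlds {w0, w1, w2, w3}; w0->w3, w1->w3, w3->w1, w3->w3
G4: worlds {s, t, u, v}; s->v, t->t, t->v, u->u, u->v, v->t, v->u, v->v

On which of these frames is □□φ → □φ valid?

G3, G4

Frame correspondent (Sahlqvist): ∀x ∀y (Rxy → ∃z (Rxz ∧ Rzy)) — i.e. density.
G1: fails — Rcd but no z with Rcz and Rzd.
G2: fails — Rw2w1 but no z with Rw2z and Rzw1.
G3: holds.
G4: holds.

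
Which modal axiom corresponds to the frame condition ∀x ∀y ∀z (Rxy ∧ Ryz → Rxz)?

The condition is transitivity. The 4 schema □q → □□q defines it.
Suppose □q→□□q is valid. Take Rxy, Ryz and set V(q)={w : Rxw}. Then □q at x, so □□q at x, so □q at y, so q at z, i.e. Rxz.

□q → □□q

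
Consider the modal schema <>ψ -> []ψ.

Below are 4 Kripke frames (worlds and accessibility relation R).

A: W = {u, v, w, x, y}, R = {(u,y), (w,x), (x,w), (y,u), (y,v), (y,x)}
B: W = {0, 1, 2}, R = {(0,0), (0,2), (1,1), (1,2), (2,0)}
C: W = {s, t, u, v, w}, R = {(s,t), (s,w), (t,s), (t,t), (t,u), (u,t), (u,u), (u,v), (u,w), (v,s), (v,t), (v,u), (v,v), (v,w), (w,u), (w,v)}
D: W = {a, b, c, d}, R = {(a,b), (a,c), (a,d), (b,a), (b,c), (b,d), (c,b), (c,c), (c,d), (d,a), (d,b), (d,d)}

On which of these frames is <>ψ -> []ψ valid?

The schema corresponds to partial functionality: forall x forall y forall z (Rxy & Rxz -> y = z).
A: fails — y sees both u and v.
B: fails — 0 sees both 0 and 2.
C: fails — s sees both t and w.
D: fails — a sees both b and c.

none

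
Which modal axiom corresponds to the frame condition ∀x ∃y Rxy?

□ψ → ◇ψ

The condition is seriality. The D schema □ψ → ◇ψ defines it.
Suppose □ψ→◇ψ is valid. At any x set V(ψ)=W. Then □ψ at x, so ◇ψ at x, so x has a successor.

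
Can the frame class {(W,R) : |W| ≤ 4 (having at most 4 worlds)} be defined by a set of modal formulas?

Modal frame validity is preserved under disjoint unions.
Any modal formula valid on each of 5 disjoint one-world frames is valid on their disjoint union (validity is preserved under disjoint unions). Each one-world frame has |W|=1≤4, but the union has |W|=5.
So the class is not modally definable.

Not definable by any modal formula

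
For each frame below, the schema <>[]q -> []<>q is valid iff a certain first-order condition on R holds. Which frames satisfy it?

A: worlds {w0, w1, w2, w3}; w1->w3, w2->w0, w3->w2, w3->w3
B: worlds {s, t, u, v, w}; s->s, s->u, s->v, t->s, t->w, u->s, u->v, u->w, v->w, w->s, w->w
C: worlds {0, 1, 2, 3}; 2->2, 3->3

The schema corresponds to convergence: forall x forall y forall z (Rxy & Rxz -> exists w (Ryw & Rzw)).
A: fails — Rw2w0 and Rw2w0 but w0 and w0 have no common successor.
B: fails — Rsv and Rss but v and s have no common successor.
C: holds.

C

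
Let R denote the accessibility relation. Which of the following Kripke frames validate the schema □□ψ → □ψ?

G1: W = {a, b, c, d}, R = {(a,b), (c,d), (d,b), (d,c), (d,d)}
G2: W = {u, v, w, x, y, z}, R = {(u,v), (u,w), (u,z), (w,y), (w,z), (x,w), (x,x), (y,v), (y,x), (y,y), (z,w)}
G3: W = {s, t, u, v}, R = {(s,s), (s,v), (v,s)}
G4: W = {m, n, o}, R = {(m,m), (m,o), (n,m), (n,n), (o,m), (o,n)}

The schema corresponds to density: ∀x ∀y (Rxy → ∃z (Rxz ∧ Rzy)).
G1: fails — Rab but no z with Raz and Rzb.
G2: fails — Ruv but no t with Rut and Rtv.
G3: condition met.
G4: condition met.

G3, G4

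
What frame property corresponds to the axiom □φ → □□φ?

This schema is the 4 axiom.
It corresponds to transitivity: ∀x ∀y ∀z (Rxy ∧ Ryz → Rxz).

transitivity: ∀x ∀y ∀z (Rxy ∧ Ryz → Rxz)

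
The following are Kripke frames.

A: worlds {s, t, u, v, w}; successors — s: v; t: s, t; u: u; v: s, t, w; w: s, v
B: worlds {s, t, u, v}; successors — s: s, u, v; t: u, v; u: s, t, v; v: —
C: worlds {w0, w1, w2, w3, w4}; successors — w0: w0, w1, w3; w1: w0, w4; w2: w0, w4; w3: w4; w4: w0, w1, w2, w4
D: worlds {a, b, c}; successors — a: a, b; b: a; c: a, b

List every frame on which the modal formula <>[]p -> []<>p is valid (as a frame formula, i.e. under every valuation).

Frame correspondent (Sahlqvist): forall x forall y forall z (Rxy & Rxz -> exists w (Ryw & Rzw)) — i.e. convergence.
A: fails — Rts and Rtt but s and t have no common successor.
B: fails — Rsv and Rsv but v and v have no common successor.
C: fails — Rw0w0 and Rw0w3 but w0 and w3 have no common successor.
D: ✓.

D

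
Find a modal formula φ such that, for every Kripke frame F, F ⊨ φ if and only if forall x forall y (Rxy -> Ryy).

□(□r → r)

A defining formula is □(□r → r) (the T□ axiom).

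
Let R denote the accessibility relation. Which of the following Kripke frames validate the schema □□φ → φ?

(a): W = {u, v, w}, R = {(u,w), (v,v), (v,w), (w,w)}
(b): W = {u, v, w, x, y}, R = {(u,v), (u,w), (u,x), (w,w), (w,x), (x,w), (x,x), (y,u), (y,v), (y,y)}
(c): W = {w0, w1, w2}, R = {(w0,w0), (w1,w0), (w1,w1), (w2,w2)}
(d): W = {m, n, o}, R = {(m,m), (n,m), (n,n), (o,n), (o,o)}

(c), (d)

The schema corresponds to a generalized confluence (Geach) condition: ∀x ∃w (xR²w ∧ x = w).
(a): fails — at u but no t with uR²t and u=t.
(b): fails — at u but no t with uR²t and u=t.
(c): condition met.
(d): condition met.
Valid on: (c), (d).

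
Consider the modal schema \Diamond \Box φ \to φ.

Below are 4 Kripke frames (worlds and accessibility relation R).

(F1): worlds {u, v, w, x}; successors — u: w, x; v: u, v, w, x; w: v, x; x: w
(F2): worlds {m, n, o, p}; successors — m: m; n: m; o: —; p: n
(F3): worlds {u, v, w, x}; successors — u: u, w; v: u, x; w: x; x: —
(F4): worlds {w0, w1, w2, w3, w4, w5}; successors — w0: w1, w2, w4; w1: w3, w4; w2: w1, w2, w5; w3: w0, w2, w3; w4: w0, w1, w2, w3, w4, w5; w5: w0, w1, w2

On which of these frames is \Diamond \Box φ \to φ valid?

Frame correspondent (Sahlqvist): \forall x \forall y (Rxy \to Ryx) — i.e. symmetry.
(F1): fails — Ruw but not Rwu.
(F2): fails — Rnm but not Rmn.
(F3): fails — Ruw but not Rwu.
(F4): fails — Rw1w3 but not Rw3w1.

none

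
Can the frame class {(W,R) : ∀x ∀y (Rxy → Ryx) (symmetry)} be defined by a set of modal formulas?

Yes, by r → □◇r

Yes: it is symmetry, defined by the B schema r → □◇r.
Suppose r→□◇r is valid. Take Rxy and set V(r)={x}. Then r at x, so □◇r at x, so ◇r at y, so some z with Ryz has r; z=x, i.e. Ryx.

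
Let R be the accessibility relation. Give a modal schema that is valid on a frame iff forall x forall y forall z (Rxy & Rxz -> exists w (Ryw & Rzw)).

◇□r → □◇r

This is convergence; the standard corresponding axiom is .2: ◇□r → □◇r.
Suppose ◇□r→□◇r is valid. Take Rxy, Rxz and set V(r)={w : Ryw}. Then □r at y so ◇□r at x, so □◇r at x, so ◇r at z, giving w with Rzw and Ryw.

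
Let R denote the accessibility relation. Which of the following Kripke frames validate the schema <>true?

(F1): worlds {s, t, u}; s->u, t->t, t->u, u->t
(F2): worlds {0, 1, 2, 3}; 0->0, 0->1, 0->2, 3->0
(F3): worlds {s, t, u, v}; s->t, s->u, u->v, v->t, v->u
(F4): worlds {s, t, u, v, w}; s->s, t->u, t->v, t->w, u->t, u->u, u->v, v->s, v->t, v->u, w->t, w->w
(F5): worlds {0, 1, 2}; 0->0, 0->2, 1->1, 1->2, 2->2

(F1), (F4), (F5)

This is the axiom for seriality; its first-order frame correspondent is forall x exists y Rxy.
(F1): holds.
(F2): fails — world 1 has no successor.
(F3): fails — world t has no successor.
(F4): holds.
(F5): holds.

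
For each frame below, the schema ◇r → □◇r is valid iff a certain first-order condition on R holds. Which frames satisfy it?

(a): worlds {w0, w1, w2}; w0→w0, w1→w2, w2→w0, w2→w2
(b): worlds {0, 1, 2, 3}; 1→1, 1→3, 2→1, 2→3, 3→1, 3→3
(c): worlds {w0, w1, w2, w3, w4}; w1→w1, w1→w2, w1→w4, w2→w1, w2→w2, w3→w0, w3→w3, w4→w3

Frame correspondent (Sahlqvist): ∀x ∀y ∀z (Rxy ∧ Rxz → Ryz) — i.e. the Euclidean property.
(a): fails — Rw2w0 and Rw2w2 but not Rw0w2.
(b): condition met.
(c): fails — Rw1w2 and Rw1w4 but not Rw2w4.
Valid on: (b).

(b)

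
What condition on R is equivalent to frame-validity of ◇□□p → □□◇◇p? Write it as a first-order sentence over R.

This is a Sahlqvist (Geach-type) schema ◇^1□^2p → □^2◇^2p.
First-order correspondent: ∀x ∀y ∀z ((xRy ∧ xR²z) → ∃w (yR²w ∧ zR²w)).

∀x ∀y ∀z ((xRy ∧ xR²z) → ∃w (yR²w ∧ zR²w))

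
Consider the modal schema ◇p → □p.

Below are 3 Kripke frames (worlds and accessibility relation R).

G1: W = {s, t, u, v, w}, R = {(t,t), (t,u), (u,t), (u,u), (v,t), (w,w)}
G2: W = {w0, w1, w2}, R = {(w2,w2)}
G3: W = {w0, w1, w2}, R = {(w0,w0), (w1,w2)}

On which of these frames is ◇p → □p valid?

The schema corresponds to partial functionality: ∀x ∀y ∀z (Rxy ∧ Rxz → y = z).
G1: fails — t sees both t and u.
G2: ✓.
G3: ✓.
Valid on: G2, G3.

G2, G3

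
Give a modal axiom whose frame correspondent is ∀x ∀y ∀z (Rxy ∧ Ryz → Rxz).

This is transitivity; the standard corresponding axiom is 4: □p → □□p.
Suppose □p→□□p is valid. Take Rxy, Ryz and set V(p)={w : Rxw}. Then □p at x, so □□p at x, so □p at y, so p at z, i.e. Rxz.

□p → □□p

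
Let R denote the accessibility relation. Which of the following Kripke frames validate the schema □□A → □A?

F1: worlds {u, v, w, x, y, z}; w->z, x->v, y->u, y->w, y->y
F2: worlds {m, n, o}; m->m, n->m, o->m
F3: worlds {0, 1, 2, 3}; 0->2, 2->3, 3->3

F2

Frame correspondent (Sahlqvist): ∀x ∀y (Rxy → ∃z (Rxz ∧ Rzy)) — i.e. density.
F1: fails — Rxv but no t with Rxt and Rtv.
F2: satisfies the condition.
F3: fails — R02 but no z with R0z and Rz2.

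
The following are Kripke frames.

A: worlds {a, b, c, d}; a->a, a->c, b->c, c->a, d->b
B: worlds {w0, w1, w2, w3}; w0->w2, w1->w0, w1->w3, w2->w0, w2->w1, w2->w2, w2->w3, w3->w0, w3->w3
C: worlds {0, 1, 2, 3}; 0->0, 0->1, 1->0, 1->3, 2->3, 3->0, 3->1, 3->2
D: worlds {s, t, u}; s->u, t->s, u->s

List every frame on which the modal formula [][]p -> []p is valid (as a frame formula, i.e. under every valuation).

This is the axiom for density; its first-order frame correspondent is forall x forall y (Rxy -> exists z (Rxz & Rzy)).
A: fails — Rbc but no z with Rbz and Rzc.
B: ✓.
C: fails — R32 but no z with R3z and Rz2.
D: fails — Rsu but no z with Rsz and Rzu.
Valid on: B.

B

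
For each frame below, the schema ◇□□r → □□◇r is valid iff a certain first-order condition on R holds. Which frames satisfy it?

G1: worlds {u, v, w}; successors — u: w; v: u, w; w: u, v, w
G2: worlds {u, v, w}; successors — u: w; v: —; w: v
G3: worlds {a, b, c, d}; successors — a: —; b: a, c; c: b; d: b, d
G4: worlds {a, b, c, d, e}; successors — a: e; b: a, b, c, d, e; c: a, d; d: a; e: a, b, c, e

The schema corresponds to a generalized confluence (Geach) condition: ∀x ∀y ∀z ((xRy ∧ xR²z) → ∃w (yR²w ∧ zRw)).
G1: satisfies the condition.
G2: fails — uRw, uR²v but no t with wR²t and vRt.
G3: fails — bRa, bR²b but no w with aR²w and bRw.
G4: fails — bRd, bR²c but no w with dR²w and cRw.

G1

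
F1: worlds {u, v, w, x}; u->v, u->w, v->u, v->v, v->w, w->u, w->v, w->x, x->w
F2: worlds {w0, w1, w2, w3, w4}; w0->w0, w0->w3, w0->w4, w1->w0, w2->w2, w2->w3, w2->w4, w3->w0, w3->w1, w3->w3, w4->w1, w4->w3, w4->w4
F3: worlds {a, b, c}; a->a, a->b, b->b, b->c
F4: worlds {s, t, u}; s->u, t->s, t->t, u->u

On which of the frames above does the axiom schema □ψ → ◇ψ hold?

F1, F2, F4

The schema corresponds to seriality: ∀x ∃y Rxy.
F1: satisfies the condition.
F2: satisfies the condition.
F3: fails — world c has no successor.
F4: satisfies the condition.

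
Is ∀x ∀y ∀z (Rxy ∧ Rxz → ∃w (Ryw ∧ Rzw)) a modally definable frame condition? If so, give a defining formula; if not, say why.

This is a Sahlqvist condition; the .2 axiom ◇□p → □◇p defines it.
Suppose ◇□p→□◇p is valid. Take Rxy, Rxz and set V(p)={w : Ryw}. Then □p at y so ◇□p at x, so □◇p at x, so ◇p at z, giving w with Rzw and Ryw.

Yes — defined by ◇□p → □◇p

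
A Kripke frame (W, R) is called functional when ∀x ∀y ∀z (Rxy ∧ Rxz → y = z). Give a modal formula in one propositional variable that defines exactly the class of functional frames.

◇r → □r

The condition is partial functionality. The CD schema ◇r → □r defines it.
Suppose ◇r→□r is valid. Take Rxy, Rxz and set V(r)={y}. Then ◇r at x, so □r at x, so r at z, i.e. z=y.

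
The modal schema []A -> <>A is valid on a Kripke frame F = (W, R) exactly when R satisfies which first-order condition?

Seriality

Suppose □A→◇A is valid. At any x set V(A)=W. Then □A at x, so ◇A at x, so x has a successor.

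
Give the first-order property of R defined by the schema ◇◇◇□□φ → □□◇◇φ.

∀x ∀y ∀z ((xR³y ∧ xR²z) → ∃w (yR²w ∧ zR²w))

This is a Sahlqvist (Geach-type) schema ◇^3□^2φ → □^2◇^2φ.
First-order correspondent: ∀x ∀y ∀z ((xR³y ∧ xR²z) → ∃w (yR²w ∧ zR²w)).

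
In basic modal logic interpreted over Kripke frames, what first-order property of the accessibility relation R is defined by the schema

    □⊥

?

emptiness of R

This schema is the Ver axiom.
It corresponds to emptiness of R: ∀x ∀y ¬Rxy.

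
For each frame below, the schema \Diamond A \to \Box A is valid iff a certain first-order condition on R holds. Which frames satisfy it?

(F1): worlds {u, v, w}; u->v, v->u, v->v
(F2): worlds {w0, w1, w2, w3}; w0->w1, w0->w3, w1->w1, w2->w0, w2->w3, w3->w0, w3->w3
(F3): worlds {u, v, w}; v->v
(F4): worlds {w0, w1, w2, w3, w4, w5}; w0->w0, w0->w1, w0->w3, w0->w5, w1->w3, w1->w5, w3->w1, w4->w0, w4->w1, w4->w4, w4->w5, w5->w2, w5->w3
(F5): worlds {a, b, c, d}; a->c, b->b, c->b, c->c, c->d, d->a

Frame correspondent (Sahlqvist): \forall x \forall y \forall z (Rxy \wedge Rxz \to y = z) — i.e. partial functionality.
(F1): fails — v sees both u and v.
(F2): fails — w0 sees both w1 and w3.
(F3): ✓.
(F4): fails — w0 sees both w0 and w1.
(F5): fails — c sees both b and c.

(F3)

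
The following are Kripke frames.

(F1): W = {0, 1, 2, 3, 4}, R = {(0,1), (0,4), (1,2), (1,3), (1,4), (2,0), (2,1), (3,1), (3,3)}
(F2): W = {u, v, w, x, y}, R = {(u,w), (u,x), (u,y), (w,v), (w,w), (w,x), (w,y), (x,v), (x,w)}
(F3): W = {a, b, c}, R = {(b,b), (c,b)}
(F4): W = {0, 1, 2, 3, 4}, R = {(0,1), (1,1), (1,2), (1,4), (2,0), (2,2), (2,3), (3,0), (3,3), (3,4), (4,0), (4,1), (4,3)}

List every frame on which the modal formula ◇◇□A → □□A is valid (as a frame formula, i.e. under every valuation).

(F3)

Frame correspondent (Sahlqvist): ∀x ∀y ∀z ((xR²y ∧ xR²z) → ∃w (yRw ∧ z = w)) — i.e. a generalized confluence (Geach) condition.
(F1): fails — 0R²2, 0R²2 but no w with 2Rw and 2=w.
(F2): fails — uR²v, uR²v but no t with vRt and v=t.
(F3): condition met.
(F4): fails — 0R²2, 0R²1 but no w with 2Rw and 1=w.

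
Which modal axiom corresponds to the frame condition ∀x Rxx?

□ψ → ψ

The condition is reflexivity. The T schema □ψ → ψ defines it.
Suppose □ψ→ψ is valid. At any x set V(ψ)={w : Rxw}. Then □ψ holds at x, so ψ holds at x, i.e. Rxx.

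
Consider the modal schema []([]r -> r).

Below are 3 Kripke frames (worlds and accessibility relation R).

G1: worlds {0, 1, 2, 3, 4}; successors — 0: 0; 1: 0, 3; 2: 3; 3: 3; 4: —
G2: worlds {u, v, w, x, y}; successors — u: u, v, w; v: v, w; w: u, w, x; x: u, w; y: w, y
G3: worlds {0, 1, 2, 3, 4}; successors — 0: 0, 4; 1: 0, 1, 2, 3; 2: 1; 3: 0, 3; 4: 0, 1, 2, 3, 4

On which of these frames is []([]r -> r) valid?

G1

This is the axiom for shift-reflexivity; its first-order frame correspondent is forall x forall y (Rxy -> Ryy).
G1: condition met.
G2: fails — Rwx but not Rxx.
G3: fails — R12 but not R22.
Valid on: G1.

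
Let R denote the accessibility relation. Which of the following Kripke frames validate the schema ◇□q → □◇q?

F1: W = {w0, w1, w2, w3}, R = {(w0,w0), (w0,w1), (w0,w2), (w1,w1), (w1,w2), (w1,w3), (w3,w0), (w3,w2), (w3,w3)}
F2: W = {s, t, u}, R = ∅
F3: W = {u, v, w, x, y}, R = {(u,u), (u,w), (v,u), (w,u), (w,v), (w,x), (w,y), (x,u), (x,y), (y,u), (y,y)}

The schema corresponds to convergence: ∀x ∀y ∀z (Rxy ∧ Rxz → ∃w (Ryw ∧ Rzw)).
F1: fails — Rw0w1 and Rw0w2 but w1 and w2 have no common successor.
F2: satisfies the condition.
F3: satisfies the condition.
Valid on: F2, F3.

F2, F3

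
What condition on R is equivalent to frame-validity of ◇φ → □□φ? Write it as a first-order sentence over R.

This is a Sahlqvist (Geach-type) schema ◇^1□^0φ → □^2◇^0φ.
Minimal-valuation argument: fix x; take any y with xR^1y and any z with xR^2z. Set V(φ) to the set of worlds R-reachable from y in exactly 0 steps. Then □^0φ holds at y, so the antecedent holds at x; validity forces ◇^0φ at z, giving a w with zR^0w and yR^0w.
First-order correspondent: ∀x ∀y ∀z ((xRy ∧ xR²z) → ∃w (y = w ∧ z = w)).

∀x ∀y ∀z ((xRy ∧ xR²z) → ∃w (y = w ∧ z = w))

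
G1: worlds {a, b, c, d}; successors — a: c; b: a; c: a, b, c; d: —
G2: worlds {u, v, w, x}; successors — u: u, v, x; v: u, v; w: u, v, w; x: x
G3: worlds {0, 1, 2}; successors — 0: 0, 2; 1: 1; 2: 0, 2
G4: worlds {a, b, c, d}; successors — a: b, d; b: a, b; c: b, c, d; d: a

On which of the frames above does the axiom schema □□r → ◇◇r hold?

G2, G3, G4

Frame correspondent (Sahlqvist): ∀x ∃w (xR²w ∧ xR²w) — i.e. a generalized confluence (Geach) condition.
G1: fails — at d but no w with dR²w and dR²w.
G2: condition met.
G3: condition met.
G4: condition met.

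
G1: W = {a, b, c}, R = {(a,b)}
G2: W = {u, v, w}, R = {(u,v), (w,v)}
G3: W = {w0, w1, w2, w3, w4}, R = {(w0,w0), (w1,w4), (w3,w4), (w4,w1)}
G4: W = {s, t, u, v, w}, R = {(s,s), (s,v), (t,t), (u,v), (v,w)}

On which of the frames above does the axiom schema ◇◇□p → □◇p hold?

G1, G2

The schema corresponds to a generalized confluence (Geach) condition: ∀x ∀y ∀z ((xR²y ∧ xRz) → ∃w (yRw ∧ zRw)).
G1: satisfies the condition.
G2: satisfies the condition.
G3: fails — w1R²w1, w1Rw4 but no w with w1Rw and w4Rw.
G4: fails — sR²s, sRv but no w* with sRw* and vRw*.
Valid on: G1, G2.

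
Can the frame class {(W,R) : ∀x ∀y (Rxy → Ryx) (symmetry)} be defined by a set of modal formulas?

Yes, by q → □◇q

This is a Sahlqvist condition; the B axiom q → □◇q defines it.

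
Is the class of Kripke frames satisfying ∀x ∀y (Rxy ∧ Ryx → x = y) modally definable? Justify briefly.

No — not modally definable

Any modally definable frame class is closed under surjective bounded morphisms.
The 8-cycle (worlds w0,w1,w2,w3,w4,w5,w6,w7 with w0→w1→w2→w3→w4→w5→w6→w7→w0) is antisymmetric. Sending even-indexed worlds to • and odd-indexed worlds to ∘ is a surjective bounded morphism onto the two-world frame with •↔∘, which is not antisymmetric.
So no modal formula (or set of formulas) defines exactly the antisymmetric frames.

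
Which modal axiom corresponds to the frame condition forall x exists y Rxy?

The condition is seriality. The D schema □s → ◇s defines it.

□s → ◇s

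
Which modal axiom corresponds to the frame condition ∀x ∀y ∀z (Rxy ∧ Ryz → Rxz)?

The condition is transitivity. The 4 schema □q → □□q defines it.
Suppose □q→□□q is valid. Take Rxy, Ryz and set V(q)={w : Rxw}. Then □q at x, so □□q at x, so □q at y, so q at z, i.e. Rxz.

□q → □□q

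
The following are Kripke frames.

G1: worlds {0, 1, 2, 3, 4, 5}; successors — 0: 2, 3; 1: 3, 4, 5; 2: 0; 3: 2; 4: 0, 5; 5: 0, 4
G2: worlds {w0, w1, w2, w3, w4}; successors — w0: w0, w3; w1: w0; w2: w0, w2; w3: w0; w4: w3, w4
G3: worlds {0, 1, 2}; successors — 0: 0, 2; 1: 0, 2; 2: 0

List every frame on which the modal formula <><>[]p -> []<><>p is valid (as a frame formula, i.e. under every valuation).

This is the axiom for a generalized confluence (Geach) condition; its first-order frame correspondent is forall x forall y forall z ((x R^2 y & xRz) -> exists w (yRw & z R^2 w)).
G1: fails — 0R²0, 0R3 but no w with 0Rw and 3R²w.
G2: holds.
G3: holds.
Valid on: G2, G3.

G2, G3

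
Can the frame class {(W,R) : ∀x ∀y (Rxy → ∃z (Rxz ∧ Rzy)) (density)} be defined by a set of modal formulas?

Definable; □□p → □p defines it

Yes: it is density, defined by the C4 schema □□p → □p.
Suppose □□p→□p is valid. Take Rxy and set V(p)={w : xR²w}. Then □□p at x, so □p at x, so p at y, i.e. ∃z(Rxz∧Rzy).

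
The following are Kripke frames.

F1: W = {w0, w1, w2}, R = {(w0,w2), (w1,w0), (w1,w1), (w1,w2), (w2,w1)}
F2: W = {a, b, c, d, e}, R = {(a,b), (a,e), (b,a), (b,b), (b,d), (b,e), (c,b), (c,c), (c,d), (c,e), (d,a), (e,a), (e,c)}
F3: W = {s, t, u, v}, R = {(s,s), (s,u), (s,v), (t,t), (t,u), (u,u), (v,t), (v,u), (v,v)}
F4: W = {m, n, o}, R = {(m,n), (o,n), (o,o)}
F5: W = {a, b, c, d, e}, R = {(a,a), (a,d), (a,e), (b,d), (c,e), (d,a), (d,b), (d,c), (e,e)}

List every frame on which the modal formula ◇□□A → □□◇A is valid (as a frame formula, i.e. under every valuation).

Frame correspondent (Sahlqvist): ∀x ∀y ∀z ((xRy ∧ xR²z) → ∃w (yR²w ∧ zRw)) — i.e. a generalized confluence (Geach) condition.
F1: fails — w1Rw0, w1R²w0 but no w with w0R²w and w0Rw.
F2: fails — aRe, aR²d but no w with eR²w and dRw.
F3: condition met.
F4: fails — oRn, oR²n but no w with nR²w and nRw.
F5: fails — aRe, aR²b but no w with eR²w and bRw.

F3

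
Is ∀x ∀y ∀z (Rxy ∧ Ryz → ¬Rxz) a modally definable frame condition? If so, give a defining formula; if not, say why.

Not definable by any modal formula

If a class were modally definable it would be closed under surjective bounded morphisms (Goldblatt–Thomason).
The 5-cycle (worlds w0,w1,w2,w3,w4 with w0→w1→w2→w3→w4→w0) is intransitive. Mapping every world to a single reflexive point • is a surjective bounded morphism; the reflexive point is not intransitive (R••∧R•• but R••).
Hence intransitivity is not modally definable.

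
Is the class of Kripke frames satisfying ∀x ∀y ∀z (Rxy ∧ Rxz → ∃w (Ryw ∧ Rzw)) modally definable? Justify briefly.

Yes: it is convergence, defined by the .2 schema ◇□p → □◇p.
Suppose ◇□p→□◇p is valid. Take Rxy, Rxz and set V(p)={w : Ryw}. Then □p at y so ◇□p at x, so □◇p at x, so ◇p at z, giving w with Rzw and Ryw.

Yes — defined by ◇□p → □◇p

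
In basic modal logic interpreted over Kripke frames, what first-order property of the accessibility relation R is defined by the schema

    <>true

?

seriality: forall x exists y Rxy

This schema is equivalent to the D axiom □ψ → ◇ψ.
Its frame correspondent is seriality — forall x exists y Rxy.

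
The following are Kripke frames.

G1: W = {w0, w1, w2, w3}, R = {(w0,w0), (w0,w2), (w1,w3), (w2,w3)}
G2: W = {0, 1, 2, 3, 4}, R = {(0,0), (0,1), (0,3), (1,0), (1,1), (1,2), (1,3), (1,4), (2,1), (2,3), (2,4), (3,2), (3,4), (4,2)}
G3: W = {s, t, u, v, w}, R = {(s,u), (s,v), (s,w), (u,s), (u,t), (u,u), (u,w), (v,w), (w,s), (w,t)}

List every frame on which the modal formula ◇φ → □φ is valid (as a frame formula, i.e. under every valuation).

Frame correspondent (Sahlqvist): ∀x ∀y ∀z (Rxy ∧ Rxz → y = z) — i.e. partial functionality.
G1: fails — w0 sees both w0 and w2.
G2: fails — 0 sees both 0 and 1.
G3: fails — s sees both u and v.
Valid on no frame.

none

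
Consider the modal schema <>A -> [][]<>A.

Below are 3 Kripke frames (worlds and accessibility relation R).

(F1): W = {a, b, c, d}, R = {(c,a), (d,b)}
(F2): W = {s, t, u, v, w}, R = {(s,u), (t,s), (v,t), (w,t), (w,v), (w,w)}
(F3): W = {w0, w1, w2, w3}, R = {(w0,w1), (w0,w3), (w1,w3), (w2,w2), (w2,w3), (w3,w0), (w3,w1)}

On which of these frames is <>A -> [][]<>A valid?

The schema corresponds to a generalized confluence (Geach) condition: forall x forall y forall z ((xRy & x R^2 z) -> exists w (y = w & zRw)).
(F1): satisfies the condition.
(F2): fails — tRs, tR²u but no w* with s=w* and uRw*.
(F3): fails — w0Rw1, w0R²w1 but no w with w1=w and w1Rw.

(F1)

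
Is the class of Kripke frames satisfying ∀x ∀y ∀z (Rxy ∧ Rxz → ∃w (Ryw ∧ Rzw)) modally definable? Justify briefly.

Yes — defined by ◇□q → □◇q

Yes: it is convergence, defined by the .2 schema ◇□q → □◇q.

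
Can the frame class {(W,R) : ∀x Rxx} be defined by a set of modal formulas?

Yes, by □q → q

Yes: it is reflexivity, defined by the T schema □q → q.
Suppose □q→q is valid. At any x set V(q)={w : Rxw}. Then □q holds at x, so q holds at x, i.e. Rxx.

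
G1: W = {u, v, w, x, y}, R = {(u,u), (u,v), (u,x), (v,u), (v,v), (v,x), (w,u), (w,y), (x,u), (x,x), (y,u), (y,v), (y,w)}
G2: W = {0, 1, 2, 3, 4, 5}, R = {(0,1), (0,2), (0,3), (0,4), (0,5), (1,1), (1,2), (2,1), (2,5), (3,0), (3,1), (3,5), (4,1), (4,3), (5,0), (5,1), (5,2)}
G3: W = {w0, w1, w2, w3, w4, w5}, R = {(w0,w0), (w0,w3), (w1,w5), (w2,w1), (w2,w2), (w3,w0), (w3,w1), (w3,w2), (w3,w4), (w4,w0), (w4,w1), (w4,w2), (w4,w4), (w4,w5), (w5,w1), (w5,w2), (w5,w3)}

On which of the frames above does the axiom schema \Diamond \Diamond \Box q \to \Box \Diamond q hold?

G1, G2

The schema corresponds to a generalized confluence (Geach) condition: \forall x \forall y \forall z ((x R^2 y \wedge xRz) \to \exists w (yRw \wedge zRw)).
G1: satisfies the condition.
G2: satisfies the condition.
G3: fails — w0R²w1, w0Rw0 but no w with w1Rw and w0Rw.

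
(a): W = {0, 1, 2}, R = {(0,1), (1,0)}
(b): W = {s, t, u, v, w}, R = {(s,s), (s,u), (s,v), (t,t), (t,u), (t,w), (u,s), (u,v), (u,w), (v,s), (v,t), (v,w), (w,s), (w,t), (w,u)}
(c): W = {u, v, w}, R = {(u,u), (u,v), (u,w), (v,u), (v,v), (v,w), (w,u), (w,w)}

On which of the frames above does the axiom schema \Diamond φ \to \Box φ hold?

Frame correspondent (Sahlqvist): \forall x \forall y \forall z (Rxy \wedge Rxz \to y = z) — i.e. partial functionality.
(a): ✓.
(b): fails — s sees both s and u.
(c): fails — u sees both u and v.
Valid on: (a).

(a)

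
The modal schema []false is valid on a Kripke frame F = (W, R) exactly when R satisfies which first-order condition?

□⊥ is valid iff no world has any successor (otherwise □⊥ fails at any world with one).

emptiness of R: forall x forall y ~Rxy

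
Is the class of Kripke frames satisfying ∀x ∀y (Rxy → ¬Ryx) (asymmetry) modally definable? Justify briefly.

Any modally definable frame class is closed under surjective bounded morphisms.
The 4-cycle (worlds 0,1,2,3 with 0→1→2→3→0) is asymmetric. Mapping every world to a single reflexive point • is a surjective bounded morphism, and the reflexive point is not asymmetric (R•• but asymmetry requires ¬R••).
Hence asymmetry is not modally definable.

Not definable by any modal formula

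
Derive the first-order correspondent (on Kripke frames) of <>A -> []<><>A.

This is a Sahlqvist (Geach-type) schema ◇^1□^0A → □^1◇^2A.
Minimal-valuation argument: fix x; take any y with xR^1y and any z with xR^1z. Set V(A) to the set of worlds R-reachable from y in exactly 0 steps. Then □^0A holds at y, so the antecedent holds at x; validity forces ◇^2A at z, giving a w with zR^2w and yR^0w.
First-order correspondent: forall x forall y forall z ((xRy & xRz) -> exists w (y = w & z R^2 w)).

forall x forall y forall z ((xRy & xRz) -> exists w (y = w & z R^2 w))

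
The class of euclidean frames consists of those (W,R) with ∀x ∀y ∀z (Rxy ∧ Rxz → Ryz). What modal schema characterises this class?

The condition is the Euclidean property. The 5 schema ◇r → □◇r defines it.
Suppose ◇r→□◇r is valid. Take Rxy, Rxz and set V(r)={y}. Then ◇r at x, so □◇r at x, so ◇r at z, so some w with Rzw has r; w=y, i.e. Rzy. By symmetry of the argument, Ryz.

◇r → □◇r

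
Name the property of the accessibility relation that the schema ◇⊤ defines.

◇⊤ holds at w iff w has a successor, so frame-validity of ◇⊤ is exactly seriality. Equivalently via □r → ◇r:
Suppose □r→◇r is valid. At any x set V(r)=W. Then □r at x, so ◇r at x, so x has a successor.
Conversely, any frame satisfying ∀x ∃y Rxy validates the schema.
Frame condition: ∀x ∃y Rxy.

Seriality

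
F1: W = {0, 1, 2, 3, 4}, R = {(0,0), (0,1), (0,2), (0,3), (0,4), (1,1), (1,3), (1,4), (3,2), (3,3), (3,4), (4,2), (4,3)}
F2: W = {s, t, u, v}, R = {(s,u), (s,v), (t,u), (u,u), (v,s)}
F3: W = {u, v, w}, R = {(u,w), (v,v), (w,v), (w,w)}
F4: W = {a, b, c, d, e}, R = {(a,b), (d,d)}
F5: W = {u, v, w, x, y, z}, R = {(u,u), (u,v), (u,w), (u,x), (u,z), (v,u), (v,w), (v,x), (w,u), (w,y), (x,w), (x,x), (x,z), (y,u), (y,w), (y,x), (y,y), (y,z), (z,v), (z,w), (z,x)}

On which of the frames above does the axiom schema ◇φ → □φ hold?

Frame correspondent (Sahlqvist): ∀x ∀y ∀z (Rxy ∧ Rxz → y = z) — i.e. partial functionality.
F1: fails — 0 sees both 0 and 1.
F2: fails — s sees both u and v.
F3: fails — w sees both v and w.
F4: satisfies the condition.
F5: fails — u sees both u and v.

F4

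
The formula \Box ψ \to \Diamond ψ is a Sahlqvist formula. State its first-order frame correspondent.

seriality: \forall x \exists y Rxy

Suppose □ψ→◇ψ is valid. At any x set V(ψ)=W. Then □ψ at x, so ◇ψ at x, so x has a successor.
Conversely, on a frame with seriality the schema holds at every world under every valuation.
Frame condition: \forall x \exists y Rxy.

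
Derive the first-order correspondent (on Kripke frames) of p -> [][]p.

This is a Sahlqvist (Geach-type) schema ◇^0□^0p → □^2◇^0p.
Minimal-valuation argument: fix x; take any y with xR^0y and any z with xR^2z. Set V(p) to the set of worlds R-reachable from y in exactly 0 steps. Then □^0p holds at y, so the antecedent holds at x; validity forces ◇^0p at z, giving a w with zR^0w and yR^0w.
First-order correspondent: forall x forall z (x R^2 z -> exists w (x = w & z = w)).

forall x forall z (x R^2 z -> exists w (x = w & z = w))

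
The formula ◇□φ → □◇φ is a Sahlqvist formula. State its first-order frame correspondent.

Convergence

Suppose ◇□φ→□◇φ is valid. Take Rxy, Rxz and set V(φ)={w : Ryw}. Then □φ at y so ◇□φ at x, so □◇φ at x, so ◇φ at z, giving w with Rzw and Ryw.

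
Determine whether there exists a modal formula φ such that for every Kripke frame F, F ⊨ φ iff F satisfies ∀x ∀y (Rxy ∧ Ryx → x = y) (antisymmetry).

Any modally definable frame class is closed under surjective bounded morphisms.
The 4-cycle (worlds 0,1,2,3 with 0→1→2→3→0) is antisymmetric. Sending even-indexed worlds to • and odd-indexed worlds to ∘ is a surjective bounded morphism onto the two-world frame with •↔∘, which is not antisymmetric.
So the class is not modally definable.

Not definable by any modal formula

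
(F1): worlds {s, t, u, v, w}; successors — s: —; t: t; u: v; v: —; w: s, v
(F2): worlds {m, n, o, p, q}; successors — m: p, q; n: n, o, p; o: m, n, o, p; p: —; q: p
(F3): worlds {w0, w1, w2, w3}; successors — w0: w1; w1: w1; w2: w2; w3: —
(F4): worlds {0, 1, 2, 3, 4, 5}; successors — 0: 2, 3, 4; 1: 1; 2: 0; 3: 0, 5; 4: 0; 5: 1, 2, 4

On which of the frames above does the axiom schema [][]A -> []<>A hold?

(F3), (F4)

The schema corresponds to a generalized confluence (Geach) condition: forall x forall z (xRz -> exists w (x R^2 w & zRw)).
(F1): fails — uRv but no w* with uR²w* and vRw*.
(F2): fails — mRp but no w with mR²w and pRw.
(F3): ✓.
(F4): ✓.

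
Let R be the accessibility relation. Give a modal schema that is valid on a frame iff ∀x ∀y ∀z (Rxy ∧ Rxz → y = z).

◇r → □r

The condition is partial functionality. The CD schema ◇r → □r defines it.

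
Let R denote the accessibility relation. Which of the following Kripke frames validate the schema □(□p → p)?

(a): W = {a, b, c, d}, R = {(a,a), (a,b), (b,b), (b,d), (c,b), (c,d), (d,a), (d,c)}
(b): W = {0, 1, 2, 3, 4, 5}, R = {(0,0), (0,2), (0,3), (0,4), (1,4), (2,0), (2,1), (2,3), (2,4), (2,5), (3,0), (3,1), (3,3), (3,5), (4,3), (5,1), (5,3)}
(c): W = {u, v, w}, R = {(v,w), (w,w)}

Frame correspondent (Sahlqvist): ∀x ∀y (Rxy → Ryy) — i.e. shift-reflexivity.
(a): fails — Rcd but not Rdd.
(b): fails — R51 but not R11.
(c): ✓.

(c)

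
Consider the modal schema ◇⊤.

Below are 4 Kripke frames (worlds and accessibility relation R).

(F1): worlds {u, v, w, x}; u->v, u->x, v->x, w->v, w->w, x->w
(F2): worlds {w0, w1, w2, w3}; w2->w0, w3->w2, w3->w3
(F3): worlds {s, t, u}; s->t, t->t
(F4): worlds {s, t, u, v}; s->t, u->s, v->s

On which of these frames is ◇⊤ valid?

The schema corresponds to seriality: ∀x ∃y Rxy.
(F1): condition met.
(F2): fails — world w0 has no successor.
(F3): fails — world u has no successor.
(F4): fails — world t has no successor.

(F1)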